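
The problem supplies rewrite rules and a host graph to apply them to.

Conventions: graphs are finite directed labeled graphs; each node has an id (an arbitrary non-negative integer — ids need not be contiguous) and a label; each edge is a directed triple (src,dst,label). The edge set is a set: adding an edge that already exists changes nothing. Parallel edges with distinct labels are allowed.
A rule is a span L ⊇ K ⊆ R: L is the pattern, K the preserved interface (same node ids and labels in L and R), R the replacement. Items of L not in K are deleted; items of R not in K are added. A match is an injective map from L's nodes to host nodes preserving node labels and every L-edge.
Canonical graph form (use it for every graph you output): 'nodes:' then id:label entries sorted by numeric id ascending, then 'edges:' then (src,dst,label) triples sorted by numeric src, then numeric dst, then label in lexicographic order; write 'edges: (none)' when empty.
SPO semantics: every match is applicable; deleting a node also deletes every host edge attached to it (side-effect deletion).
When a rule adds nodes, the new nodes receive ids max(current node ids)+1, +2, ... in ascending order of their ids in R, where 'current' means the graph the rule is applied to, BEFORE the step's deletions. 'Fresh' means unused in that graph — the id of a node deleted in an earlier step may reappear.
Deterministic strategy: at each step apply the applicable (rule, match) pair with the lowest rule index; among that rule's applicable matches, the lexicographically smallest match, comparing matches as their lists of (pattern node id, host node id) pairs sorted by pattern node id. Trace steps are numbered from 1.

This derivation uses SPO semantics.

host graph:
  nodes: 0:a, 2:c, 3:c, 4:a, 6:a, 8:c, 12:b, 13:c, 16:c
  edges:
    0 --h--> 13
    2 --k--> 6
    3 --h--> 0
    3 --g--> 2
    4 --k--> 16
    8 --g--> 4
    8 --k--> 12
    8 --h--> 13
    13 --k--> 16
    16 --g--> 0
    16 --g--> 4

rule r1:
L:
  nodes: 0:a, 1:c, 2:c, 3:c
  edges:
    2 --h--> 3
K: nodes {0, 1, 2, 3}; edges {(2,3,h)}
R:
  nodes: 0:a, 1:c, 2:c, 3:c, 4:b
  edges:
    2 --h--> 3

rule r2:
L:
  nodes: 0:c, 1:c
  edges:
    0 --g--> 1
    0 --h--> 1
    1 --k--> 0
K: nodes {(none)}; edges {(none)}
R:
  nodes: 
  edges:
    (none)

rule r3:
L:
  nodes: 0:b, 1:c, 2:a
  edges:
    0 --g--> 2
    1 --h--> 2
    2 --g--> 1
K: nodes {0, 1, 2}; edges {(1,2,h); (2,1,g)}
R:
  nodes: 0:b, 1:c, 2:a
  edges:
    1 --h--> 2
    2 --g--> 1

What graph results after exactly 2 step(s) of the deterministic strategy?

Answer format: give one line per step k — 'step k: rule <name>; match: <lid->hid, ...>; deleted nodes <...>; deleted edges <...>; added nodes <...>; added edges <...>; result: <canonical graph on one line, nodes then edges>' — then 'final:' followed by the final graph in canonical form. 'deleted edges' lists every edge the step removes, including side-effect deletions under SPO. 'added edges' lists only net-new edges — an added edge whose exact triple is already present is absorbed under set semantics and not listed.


step 1: rule r1; match: 0->0, 1->2, 2->8, 3->13; deleted nodes (none); deleted edges (none); added nodes 17; added edges (none); result: nodes: 0:a, 2:c, 3:c, 4:a, 6:a, 8:c, 12:b, 13:c, 16:c, 17:b edges: (0,13,h); (2,6,k); (3,0,h); (3,2,g); (4,16,k); (8,4,g); (8,12,k); (8,13,h); (13,16,k); (16,0,g); (16,4,g)
step 2: rule r1; match: 0->0, 1->2, 2->8, 3->13; deleted nodes (none); deleted edges (none); added nodes 18; added edges (none); result: nodes: 0:a, 2:c, 3:c, 4:a, 6:a, 8:c, 12:b, 13:c, 16:c, 17:b, 18:b edges: (0,13,h); (2,6,k); (3,0,h); (3,2,g); (4,16,k); (8,4,g); (8,12,k); (8,13,h); (13,16,k); (16,0,g); (16,4,g)
final:
nodes: 0:a, 2:c, 3:c, 4:a, 6:a, 8:c, 12:b, 13:c, 16:c, 17:b, 18:b
edges: (0,13,h); (2,6,k); (3,0,h); (3,2,g); (4,16,k); (8,4,g); (8,12,k); (8,13,h); (13,16,k); (16,0,g); (16,4,g)


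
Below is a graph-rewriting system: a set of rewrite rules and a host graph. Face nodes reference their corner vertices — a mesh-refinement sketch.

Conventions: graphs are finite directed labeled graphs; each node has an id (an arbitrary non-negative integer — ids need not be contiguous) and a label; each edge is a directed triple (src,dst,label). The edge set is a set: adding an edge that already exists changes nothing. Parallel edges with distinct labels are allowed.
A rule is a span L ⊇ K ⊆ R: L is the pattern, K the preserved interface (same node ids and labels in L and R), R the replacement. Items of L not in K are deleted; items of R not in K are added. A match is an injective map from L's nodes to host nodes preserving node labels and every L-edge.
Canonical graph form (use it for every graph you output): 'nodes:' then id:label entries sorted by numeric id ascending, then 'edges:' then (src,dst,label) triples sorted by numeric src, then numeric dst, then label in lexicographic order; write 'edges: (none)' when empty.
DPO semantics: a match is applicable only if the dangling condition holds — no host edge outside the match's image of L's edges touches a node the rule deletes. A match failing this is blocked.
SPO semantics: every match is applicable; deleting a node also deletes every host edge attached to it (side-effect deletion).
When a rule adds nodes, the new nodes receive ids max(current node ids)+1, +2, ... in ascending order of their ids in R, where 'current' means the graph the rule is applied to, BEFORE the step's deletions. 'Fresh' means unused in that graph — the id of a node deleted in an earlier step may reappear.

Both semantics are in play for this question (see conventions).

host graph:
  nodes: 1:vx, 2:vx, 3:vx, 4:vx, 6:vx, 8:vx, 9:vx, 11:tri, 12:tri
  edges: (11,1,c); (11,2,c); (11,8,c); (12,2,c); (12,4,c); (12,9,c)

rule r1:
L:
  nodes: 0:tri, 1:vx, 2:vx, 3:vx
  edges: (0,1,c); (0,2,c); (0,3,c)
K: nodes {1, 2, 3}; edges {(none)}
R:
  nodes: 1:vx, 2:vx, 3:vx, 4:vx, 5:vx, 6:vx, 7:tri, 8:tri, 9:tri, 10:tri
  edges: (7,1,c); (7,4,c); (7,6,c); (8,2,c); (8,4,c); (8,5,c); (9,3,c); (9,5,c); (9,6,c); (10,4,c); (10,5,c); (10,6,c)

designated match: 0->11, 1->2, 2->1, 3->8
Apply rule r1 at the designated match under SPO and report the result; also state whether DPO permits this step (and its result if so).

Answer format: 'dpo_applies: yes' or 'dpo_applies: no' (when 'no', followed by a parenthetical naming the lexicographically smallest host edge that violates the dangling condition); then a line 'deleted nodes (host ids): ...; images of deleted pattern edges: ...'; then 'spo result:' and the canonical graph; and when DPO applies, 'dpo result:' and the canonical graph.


dpo_applies: yes
deleted nodes (host ids): 11; images of deleted pattern edges: (11,1,c); (11,2,c); (11,8,c)
spo result:
nodes: 1:vx, 2:vx, 3:vx, 4:vx, 6:vx, 8:vx, 9:vx, 12:tri, 13:vx, 14:vx, 15:vx, 16:tri, 17:tri, 18:tri, 19:tri
edges: (12,2,c); (12,4,c); (12,9,c); (16,2,c); (16,13,c); (16,15,c); (17,1,c); (17,13,c); (17,14,c); (18,8,c); (18,14,c); (18,15,c); (19,13,c); (19,14,c); (19,15,c)
dpo result:
nodes: 1:vx, 2:vx, 3:vx, 4:vx, 6:vx, 8:vx, 9:vx, 12:tri, 13:vx, 14:vx, 15:vx, 16:tri, 17:tri, 18:tri, 19:tri
edges: (12,2,c); (12,4,c); (12,9,c); (16,2,c); (16,13,c); (16,15,c); (17,1,c); (17,13,c); (17,14,c); (18,8,c); (18,14,c); (18,15,c); (19,13,c); (19,14,c); (19,15,c)


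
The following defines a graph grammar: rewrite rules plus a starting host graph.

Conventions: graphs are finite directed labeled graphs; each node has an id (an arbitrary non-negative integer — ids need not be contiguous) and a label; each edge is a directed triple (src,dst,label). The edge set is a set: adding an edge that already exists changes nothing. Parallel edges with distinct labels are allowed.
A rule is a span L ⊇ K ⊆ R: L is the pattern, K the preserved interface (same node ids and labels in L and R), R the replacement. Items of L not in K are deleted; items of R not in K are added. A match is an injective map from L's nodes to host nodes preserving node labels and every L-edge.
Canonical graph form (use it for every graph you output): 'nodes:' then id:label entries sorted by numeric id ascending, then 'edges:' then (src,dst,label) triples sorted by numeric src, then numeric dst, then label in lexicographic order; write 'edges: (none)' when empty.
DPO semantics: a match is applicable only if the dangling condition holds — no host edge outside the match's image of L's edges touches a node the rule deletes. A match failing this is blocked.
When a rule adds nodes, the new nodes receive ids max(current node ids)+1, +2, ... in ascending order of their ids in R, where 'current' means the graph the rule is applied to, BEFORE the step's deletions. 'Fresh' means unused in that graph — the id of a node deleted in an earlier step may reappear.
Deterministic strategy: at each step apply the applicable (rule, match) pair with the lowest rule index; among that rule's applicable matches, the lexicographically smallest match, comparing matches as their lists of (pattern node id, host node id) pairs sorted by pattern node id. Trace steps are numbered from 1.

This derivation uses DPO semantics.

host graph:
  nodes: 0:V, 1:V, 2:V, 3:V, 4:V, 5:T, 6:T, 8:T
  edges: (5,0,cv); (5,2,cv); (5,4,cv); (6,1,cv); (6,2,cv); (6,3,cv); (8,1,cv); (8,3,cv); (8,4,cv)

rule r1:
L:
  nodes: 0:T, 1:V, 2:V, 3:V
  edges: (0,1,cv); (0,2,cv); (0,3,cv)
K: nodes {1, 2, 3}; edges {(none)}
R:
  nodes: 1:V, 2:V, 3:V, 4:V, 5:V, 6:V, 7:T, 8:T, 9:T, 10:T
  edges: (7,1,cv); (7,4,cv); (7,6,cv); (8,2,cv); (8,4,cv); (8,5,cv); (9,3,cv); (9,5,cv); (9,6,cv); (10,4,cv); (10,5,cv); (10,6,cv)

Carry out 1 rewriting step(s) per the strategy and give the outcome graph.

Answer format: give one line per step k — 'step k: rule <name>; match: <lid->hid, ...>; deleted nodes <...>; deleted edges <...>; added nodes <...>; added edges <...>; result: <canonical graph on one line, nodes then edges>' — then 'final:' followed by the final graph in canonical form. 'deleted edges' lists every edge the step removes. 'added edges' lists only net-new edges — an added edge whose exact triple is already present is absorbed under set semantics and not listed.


step 1: rule r1; match: 0->5, 1->0, 2->2, 3->4; deleted nodes 5; deleted edges (5,0,cv); (5,2,cv); (5,4,cv); added nodes 9, 10, 11, 12, 13, 14, 15; added edges (12,0,cv); (12,9,cv); (12,11,cv); (13,2,cv); (13,9,cv); (13,10,cv); (14,4,cv); (14,10,cv); (14,11,cv); (15,9,cv); (15,10,cv); (15,11,cv); result: nodes: 0:V, 1:V, 2:V, 3:V, 4:V, 6:T, 8:T, 9:V, 10:V, 11:V, 12:T, 13:T, 14:T, 15:T edges: (6,1,cv); (6,2,cv); (6,3,cv); (8,1,cv); (8,3,cv); (8,4,cv); (12,0,cv); (12,9,cv); (12,11,cv); (13,2,cv); (13,9,cv); (13,10,cv); (14,4,cv); (14,10,cv); (14,11,cv); (15,9,cv); (15,10,cv); (15,11,cv)
final:
nodes: 0:V, 1:V, 2:V, 3:V, 4:V, 6:T, 8:T, 9:V, 10:V, 11:V, 12:T, 13:T, 14:T, 15:T
edges: (6,1,cv); (6,2,cv); (6,3,cv); (8,1,cv); (8,3,cv); (8,4,cv); (12,0,cv); (12,9,cv); (12,11,cv); (13,2,cv); (13,9,cv); (13,10,cv); (14,4,cv); (14,10,cv); (14,11,cv); (15,9,cv); (15,10,cv); (15,11,cv)


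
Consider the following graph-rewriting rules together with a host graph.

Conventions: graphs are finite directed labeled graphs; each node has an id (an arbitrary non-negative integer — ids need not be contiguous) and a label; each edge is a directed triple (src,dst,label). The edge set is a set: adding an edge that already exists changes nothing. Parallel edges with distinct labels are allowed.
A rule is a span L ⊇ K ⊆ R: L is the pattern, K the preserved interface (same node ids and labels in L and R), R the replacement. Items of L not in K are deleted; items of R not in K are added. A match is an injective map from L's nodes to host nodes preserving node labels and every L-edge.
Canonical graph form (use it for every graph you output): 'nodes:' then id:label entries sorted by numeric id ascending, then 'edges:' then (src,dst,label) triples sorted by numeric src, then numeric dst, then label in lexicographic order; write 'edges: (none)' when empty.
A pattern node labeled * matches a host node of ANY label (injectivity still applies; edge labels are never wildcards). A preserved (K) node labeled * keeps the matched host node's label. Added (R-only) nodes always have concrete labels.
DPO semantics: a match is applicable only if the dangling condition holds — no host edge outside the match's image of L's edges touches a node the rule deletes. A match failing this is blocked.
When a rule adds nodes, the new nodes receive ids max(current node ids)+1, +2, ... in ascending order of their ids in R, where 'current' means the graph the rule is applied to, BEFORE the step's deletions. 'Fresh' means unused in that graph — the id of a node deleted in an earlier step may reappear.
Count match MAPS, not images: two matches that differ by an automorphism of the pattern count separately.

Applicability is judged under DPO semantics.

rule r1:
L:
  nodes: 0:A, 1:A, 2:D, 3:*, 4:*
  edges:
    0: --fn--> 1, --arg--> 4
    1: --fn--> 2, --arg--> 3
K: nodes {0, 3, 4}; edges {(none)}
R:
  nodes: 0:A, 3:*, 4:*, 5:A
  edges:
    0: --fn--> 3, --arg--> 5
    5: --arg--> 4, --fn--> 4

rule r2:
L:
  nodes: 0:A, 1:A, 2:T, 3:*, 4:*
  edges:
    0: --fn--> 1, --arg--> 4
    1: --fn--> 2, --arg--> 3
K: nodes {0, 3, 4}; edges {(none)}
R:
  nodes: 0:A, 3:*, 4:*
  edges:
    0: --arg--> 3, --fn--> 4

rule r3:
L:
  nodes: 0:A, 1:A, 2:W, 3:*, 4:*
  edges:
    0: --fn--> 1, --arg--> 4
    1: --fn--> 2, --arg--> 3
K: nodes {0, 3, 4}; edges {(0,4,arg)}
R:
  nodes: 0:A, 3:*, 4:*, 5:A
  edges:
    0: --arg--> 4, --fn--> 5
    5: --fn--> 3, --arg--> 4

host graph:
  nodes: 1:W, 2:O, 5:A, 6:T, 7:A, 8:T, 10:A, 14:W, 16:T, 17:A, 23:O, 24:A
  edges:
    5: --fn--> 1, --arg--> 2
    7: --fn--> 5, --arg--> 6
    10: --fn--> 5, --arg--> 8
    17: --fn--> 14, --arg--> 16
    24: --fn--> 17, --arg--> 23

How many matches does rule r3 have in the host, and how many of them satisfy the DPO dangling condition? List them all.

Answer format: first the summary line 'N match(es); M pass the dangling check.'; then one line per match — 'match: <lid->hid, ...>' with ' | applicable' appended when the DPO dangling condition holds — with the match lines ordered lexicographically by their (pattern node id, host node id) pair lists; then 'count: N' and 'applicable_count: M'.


3 match(es); 1 pass the dangling check.
match: 0->7, 1->5, 2->1, 3->2, 4->6
match: 0->10, 1->5, 2->1, 3->2, 4->8
match: 0->24, 1->17, 2->14, 3->16, 4->23 | applicable
count: 3
applicable_count: 1


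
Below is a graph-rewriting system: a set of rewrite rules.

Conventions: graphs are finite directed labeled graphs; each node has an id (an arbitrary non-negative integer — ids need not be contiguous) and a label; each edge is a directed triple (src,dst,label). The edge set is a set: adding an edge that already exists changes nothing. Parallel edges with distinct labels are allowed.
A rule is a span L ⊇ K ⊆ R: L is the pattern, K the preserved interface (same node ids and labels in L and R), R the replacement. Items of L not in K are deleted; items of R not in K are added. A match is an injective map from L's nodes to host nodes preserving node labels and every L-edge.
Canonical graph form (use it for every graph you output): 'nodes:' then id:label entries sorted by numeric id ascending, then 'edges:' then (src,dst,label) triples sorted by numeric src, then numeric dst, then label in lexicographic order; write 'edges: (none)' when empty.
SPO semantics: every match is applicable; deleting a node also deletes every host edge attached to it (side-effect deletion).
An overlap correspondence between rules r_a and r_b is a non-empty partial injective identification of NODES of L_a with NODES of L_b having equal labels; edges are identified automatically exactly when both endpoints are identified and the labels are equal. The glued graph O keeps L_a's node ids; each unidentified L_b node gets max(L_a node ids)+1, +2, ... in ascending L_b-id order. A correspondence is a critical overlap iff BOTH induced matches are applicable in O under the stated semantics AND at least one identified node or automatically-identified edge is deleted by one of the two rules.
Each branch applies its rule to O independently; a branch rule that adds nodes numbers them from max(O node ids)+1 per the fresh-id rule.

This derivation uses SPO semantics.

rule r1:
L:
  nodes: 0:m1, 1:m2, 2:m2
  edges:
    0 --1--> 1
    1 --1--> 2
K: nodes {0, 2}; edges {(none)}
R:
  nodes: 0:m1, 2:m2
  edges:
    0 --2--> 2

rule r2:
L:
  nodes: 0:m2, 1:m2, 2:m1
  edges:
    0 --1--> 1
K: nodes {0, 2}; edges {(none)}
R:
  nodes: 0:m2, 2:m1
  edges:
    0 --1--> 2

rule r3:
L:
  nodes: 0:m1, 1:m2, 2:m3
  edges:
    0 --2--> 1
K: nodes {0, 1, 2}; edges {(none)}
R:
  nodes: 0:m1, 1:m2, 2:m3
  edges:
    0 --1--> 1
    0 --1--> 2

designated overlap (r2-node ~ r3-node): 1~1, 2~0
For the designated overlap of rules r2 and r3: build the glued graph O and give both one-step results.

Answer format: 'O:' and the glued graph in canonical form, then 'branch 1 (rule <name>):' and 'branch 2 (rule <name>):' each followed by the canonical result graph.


O:
nodes: 0:m2, 1:m2, 2:m1, 3:m3
edges: (0,1,1); (2,1,2)
branch 1 (rule r2):
nodes: 0:m2, 2:m1, 3:m3
edges: (0,2,1)
branch 2 (rule r3):
nodes: 0:m2, 1:m2, 2:m1, 3:m3
edges: (0,1,1); (2,1,1); (2,3,1)


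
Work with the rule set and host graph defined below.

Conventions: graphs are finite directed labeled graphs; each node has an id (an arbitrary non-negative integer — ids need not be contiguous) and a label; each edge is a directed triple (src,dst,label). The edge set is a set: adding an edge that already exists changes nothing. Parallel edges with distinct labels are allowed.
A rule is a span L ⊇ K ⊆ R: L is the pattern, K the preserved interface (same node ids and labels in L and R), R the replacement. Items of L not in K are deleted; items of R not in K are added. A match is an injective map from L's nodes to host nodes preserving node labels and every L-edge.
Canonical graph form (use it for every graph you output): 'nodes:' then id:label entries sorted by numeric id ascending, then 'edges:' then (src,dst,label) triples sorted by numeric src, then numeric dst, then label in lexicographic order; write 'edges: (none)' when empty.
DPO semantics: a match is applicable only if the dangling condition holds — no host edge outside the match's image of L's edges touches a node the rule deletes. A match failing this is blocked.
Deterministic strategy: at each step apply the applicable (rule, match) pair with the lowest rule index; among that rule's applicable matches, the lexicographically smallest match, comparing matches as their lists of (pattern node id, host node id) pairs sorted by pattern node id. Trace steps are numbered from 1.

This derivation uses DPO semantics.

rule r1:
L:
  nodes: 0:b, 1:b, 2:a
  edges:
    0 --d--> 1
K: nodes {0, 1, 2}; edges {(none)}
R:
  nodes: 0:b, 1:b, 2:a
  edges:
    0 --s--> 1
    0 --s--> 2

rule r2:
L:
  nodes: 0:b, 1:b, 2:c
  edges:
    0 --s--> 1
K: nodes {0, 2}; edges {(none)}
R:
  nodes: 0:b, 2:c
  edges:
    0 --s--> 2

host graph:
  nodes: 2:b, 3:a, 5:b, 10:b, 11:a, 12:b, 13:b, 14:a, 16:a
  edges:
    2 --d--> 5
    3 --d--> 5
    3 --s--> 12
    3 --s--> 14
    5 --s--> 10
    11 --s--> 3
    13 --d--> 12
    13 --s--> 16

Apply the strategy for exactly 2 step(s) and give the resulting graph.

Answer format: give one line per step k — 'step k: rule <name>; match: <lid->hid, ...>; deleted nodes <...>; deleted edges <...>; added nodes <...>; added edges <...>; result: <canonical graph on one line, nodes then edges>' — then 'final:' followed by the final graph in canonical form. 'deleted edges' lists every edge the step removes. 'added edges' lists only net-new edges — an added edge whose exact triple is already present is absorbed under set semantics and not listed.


step 1: rule r1; match: 0->2, 1->5, 2->3; deleted nodes (none); deleted edges (2,5,d); added nodes (none); added edges (2,3,s); (2,5,s); result: nodes: 2:b, 3:a, 5:b, 10:b, 11:a, 12:b, 13:b, 14:a, 16:a edges: (2,3,s); (2,5,s); (3,5,d); (3,12,s); (3,14,s); (5,10,s); (11,3,s); (13,12,d); (13,16,s)
step 2: rule r1; match: 0->13, 1->12, 2->3; deleted nodes (none); deleted edges (13,12,d); added nodes (none); added edges (13,3,s); (13,12,s); result: nodes: 2:b, 3:a, 5:b, 10:b, 11:a, 12:b, 13:b, 14:a, 16:a edges: (2,3,s); (2,5,s); (3,5,d); (3,12,s); (3,14,s); (5,10,s); (11,3,s); (13,3,s); (13,12,s); (13,16,s)
final:
nodes: 2:b, 3:a, 5:b, 10:b, 11:a, 12:b, 13:b, 14:a, 16:a
edges: (2,3,s); (2,5,s); (3,5,d); (3,12,s); (3,14,s); (5,10,s); (11,3,s); (13,3,s); (13,12,s); (13,16,s)


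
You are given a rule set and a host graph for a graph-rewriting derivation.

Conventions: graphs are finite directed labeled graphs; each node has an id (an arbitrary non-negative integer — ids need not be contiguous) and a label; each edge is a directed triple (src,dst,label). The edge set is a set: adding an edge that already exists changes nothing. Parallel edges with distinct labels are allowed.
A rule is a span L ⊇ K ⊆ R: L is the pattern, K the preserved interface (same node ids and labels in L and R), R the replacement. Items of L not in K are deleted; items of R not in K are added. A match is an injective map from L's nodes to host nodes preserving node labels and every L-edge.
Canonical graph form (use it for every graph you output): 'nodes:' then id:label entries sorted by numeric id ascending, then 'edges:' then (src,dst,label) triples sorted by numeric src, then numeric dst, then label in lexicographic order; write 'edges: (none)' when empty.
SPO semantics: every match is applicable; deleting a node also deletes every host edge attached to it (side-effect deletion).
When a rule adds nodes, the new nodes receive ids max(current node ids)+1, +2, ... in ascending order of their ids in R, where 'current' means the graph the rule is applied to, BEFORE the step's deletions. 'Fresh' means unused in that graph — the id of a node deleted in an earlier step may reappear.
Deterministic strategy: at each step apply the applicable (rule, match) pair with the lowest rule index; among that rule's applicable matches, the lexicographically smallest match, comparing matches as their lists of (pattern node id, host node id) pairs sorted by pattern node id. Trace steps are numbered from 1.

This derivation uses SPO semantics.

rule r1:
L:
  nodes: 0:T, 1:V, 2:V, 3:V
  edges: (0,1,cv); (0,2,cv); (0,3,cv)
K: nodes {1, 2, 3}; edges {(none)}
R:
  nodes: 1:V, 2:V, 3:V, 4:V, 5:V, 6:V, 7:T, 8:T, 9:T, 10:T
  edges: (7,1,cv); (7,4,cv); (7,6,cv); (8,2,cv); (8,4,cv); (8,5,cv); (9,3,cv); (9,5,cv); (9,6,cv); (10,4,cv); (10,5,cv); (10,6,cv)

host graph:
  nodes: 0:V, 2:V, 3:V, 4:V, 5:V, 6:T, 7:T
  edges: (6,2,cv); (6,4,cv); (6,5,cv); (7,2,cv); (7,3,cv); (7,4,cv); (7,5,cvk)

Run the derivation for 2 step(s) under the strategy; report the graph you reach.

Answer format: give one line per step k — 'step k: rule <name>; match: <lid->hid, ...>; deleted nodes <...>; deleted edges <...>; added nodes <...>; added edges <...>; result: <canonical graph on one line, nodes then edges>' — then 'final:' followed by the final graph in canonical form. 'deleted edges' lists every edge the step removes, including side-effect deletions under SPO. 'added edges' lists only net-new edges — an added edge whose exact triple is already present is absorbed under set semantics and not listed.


step 1: rule r1; match: 0->6, 1->2, 2->4, 3->5; deleted nodes 6; deleted edges (6,2,cv); (6,4,cv); (6,5,cv); added nodes 8, 9, 10, 11, 12, 13, 14; added edges (11,2,cv); (11,8,cv); (11,10,cv); (12,4,cv); (12,8,cv); (12,9,cv); (13,5,cv); (13,9,cv); (13,10,cv); (14,8,cv); (14,9,cv); (14,10,cv); result: nodes: 0:V, 2:V, 3:V, 4:V, 5:V, 7:T, 8:V, 9:V, 10:V, 11:T, 12:T, 13:T, 14:T edges: (7,2,cv); (7,3,cv); (7,4,cv); (7,5,cvk); (11,2,cv); (11,8,cv); (11,10,cv); (12,4,cv); (12,8,cv); (12,9,cv); (13,5,cv); (13,9,cv); (13,10,cv); (14,8,cv); (14,9,cv); (14,10,cv)
step 2: rule r1; match: 0->7, 1->2, 2->3, 3->4; deleted nodes 7; deleted edges (7,2,cv); (7,3,cv); (7,4,cv); (7,5,cvk); added nodes 15, 16, 17, 18, 19, 20, 21; added edges (18,2,cv); (18,15,cv); (18,17,cv); (19,3,cv); (19,15,cv); (19,16,cv); (20,4,cv); (20,16,cv); (20,17,cv); (21,15,cv); (21,16,cv); (21,17,cv); result: nodes: 0:V, 2:V, 3:V, 4:V, 5:V, 8:V, 9:V, 10:V, 11:T, 12:T, 13:T, 14:T, 15:V, 16:V, 17:V, 18:T, 19:T, 20:T, 21:T edges: (11,2,cv); (11,8,cv); (11,10,cv); (12,4,cv); (12,8,cv); (12,9,cv); (13,5,cv); (13,9,cv); (13,10,cv); (14,8,cv); (14,9,cv); (14,10,cv); (18,2,cv); (18,15,cv); (18,17,cv); (19,3,cv); (19,15,cv); (19,16,cv); (20,4,cv); (20,16,cv); (20,17,cv); (21,15,cv); (21,16,cv); (21,17,cv)
final:
nodes: 0:V, 2:V, 3:V, 4:V, 5:V, 8:V, 9:V, 10:V, 11:T, 12:T, 13:T, 14:T, 15:V, 16:V, 17:V, 18:T, 19:T, 20:T, 21:T
edges: (11,2,cv); (11,8,cv); (11,10,cv); (12,4,cv); (12,8,cv); (12,9,cv); (13,5,cv); (13,9,cv); (13,10,cv); (14,8,cv); (14,9,cv); (14,10,cv); (18,2,cv); (18,15,cv); (18,17,cv); (19,3,cv); (19,15,cv); (19,16,cv); (20,4,cv); (20,16,cv); (20,17,cv); (21,15,cv); (21,16,cv); (21,17,cv)


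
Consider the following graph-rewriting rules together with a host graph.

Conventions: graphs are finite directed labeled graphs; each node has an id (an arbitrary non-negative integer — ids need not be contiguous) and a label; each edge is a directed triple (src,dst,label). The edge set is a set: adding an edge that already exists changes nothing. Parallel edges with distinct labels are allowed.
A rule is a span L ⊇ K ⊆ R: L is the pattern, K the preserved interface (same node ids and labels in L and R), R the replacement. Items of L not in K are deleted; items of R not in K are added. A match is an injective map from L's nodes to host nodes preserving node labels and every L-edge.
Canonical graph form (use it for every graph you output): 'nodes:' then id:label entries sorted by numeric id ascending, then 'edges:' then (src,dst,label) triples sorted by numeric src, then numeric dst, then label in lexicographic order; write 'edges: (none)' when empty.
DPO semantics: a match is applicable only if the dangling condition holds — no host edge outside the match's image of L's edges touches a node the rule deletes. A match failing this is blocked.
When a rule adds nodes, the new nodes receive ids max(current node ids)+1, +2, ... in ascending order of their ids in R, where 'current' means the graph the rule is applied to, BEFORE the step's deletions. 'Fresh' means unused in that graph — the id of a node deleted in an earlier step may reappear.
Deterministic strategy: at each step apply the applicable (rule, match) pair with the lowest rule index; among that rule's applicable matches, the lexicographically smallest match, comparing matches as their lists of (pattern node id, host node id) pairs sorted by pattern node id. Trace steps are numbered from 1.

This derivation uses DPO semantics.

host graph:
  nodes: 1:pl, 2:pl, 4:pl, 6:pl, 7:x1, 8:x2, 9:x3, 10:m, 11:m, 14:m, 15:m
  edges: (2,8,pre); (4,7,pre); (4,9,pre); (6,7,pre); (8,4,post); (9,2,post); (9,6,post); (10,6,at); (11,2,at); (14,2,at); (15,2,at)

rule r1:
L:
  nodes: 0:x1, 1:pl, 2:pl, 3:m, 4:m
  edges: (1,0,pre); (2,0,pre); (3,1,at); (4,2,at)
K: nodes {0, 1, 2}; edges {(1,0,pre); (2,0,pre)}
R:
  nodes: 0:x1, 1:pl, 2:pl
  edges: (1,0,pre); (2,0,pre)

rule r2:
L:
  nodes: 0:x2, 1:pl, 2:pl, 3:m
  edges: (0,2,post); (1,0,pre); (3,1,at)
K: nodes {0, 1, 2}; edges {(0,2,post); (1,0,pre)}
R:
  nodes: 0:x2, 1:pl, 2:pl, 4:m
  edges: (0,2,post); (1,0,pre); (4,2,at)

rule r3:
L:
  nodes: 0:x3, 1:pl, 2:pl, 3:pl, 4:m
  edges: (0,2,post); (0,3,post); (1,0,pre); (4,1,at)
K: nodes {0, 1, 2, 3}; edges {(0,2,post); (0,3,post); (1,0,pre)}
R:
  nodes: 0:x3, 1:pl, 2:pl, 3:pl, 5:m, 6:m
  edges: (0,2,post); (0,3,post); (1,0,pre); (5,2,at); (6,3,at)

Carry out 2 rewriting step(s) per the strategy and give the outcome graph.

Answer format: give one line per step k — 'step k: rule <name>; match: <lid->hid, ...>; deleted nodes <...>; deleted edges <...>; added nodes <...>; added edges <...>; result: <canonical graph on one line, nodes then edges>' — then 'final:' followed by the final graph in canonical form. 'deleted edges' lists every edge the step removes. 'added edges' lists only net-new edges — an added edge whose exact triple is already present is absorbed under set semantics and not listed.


step 1: rule r2; match: 0->8, 1->2, 2->4, 3->11; deleted nodes 11; deleted edges (11,2,at); added nodes 16; added edges (16,4,at); result: nodes: 1:pl, 2:pl, 4:pl, 6:pl, 7:x1, 8:x2, 9:x3, 10:m, 14:m, 15:m, 16:m edges: (2,8,pre); (4,7,pre); (4,9,pre); (6,7,pre); (8,4,post); (9,2,post); (9,6,post); (10,6,at); (14,2,at); (15,2,at); (16,4,at)
step 2: rule r1; match: 0->7, 1->4, 2->6, 3->16, 4->10; deleted nodes 10, 16; deleted edges (10,6,at); (16,4,at); added nodes (none); added edges (none); result: nodes: 1:pl, 2:pl, 4:pl, 6:pl, 7:x1, 8:x2, 9:x3, 14:m, 15:m edges: (2,8,pre); (4,7,pre); (4,9,pre); (6,7,pre); (8,4,post); (9,2,post); (9,6,post); (14,2,at); (15,2,at)
final:
nodes: 1:pl, 2:pl, 4:pl, 6:pl, 7:x1, 8:x2, 9:x3, 14:m, 15:m
edges: (2,8,pre); (4,7,pre); (4,9,pre); (6,7,pre); (8,4,post); (9,2,post); (9,6,post); (14,2,at); (15,2,at)


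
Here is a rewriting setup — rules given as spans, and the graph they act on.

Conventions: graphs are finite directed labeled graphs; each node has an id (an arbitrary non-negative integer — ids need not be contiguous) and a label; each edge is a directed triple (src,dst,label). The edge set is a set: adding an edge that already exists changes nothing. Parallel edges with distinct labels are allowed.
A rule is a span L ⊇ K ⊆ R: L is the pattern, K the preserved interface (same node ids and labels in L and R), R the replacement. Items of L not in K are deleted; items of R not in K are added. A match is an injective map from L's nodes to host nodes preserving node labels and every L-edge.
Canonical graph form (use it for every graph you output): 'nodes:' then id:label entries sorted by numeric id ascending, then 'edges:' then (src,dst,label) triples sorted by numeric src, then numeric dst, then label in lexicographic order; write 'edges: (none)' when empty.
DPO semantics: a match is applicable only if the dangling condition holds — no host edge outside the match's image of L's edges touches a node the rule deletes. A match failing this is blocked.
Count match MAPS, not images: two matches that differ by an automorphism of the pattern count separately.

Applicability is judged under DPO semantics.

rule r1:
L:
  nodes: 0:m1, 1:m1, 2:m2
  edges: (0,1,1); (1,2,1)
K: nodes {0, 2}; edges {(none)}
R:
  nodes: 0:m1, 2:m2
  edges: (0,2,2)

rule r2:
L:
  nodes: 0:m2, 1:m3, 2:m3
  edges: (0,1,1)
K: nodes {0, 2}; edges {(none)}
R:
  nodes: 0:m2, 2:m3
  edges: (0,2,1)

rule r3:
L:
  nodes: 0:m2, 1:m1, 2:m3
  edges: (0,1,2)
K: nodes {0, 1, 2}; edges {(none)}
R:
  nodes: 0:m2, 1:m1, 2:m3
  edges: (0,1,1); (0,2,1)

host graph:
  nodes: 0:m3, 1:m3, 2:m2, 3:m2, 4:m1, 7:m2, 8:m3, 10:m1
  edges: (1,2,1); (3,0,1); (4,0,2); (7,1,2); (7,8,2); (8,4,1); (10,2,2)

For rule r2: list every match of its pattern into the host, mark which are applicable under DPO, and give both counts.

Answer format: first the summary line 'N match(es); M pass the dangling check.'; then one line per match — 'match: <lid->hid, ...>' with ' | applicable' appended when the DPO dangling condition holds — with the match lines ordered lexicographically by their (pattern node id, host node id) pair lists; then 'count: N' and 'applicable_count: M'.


2 match(es); 0 pass the dangling check.
match: 0->3, 1->0, 2->1
match: 0->3, 1->0, 2->8
count: 2
applicable_count: 0


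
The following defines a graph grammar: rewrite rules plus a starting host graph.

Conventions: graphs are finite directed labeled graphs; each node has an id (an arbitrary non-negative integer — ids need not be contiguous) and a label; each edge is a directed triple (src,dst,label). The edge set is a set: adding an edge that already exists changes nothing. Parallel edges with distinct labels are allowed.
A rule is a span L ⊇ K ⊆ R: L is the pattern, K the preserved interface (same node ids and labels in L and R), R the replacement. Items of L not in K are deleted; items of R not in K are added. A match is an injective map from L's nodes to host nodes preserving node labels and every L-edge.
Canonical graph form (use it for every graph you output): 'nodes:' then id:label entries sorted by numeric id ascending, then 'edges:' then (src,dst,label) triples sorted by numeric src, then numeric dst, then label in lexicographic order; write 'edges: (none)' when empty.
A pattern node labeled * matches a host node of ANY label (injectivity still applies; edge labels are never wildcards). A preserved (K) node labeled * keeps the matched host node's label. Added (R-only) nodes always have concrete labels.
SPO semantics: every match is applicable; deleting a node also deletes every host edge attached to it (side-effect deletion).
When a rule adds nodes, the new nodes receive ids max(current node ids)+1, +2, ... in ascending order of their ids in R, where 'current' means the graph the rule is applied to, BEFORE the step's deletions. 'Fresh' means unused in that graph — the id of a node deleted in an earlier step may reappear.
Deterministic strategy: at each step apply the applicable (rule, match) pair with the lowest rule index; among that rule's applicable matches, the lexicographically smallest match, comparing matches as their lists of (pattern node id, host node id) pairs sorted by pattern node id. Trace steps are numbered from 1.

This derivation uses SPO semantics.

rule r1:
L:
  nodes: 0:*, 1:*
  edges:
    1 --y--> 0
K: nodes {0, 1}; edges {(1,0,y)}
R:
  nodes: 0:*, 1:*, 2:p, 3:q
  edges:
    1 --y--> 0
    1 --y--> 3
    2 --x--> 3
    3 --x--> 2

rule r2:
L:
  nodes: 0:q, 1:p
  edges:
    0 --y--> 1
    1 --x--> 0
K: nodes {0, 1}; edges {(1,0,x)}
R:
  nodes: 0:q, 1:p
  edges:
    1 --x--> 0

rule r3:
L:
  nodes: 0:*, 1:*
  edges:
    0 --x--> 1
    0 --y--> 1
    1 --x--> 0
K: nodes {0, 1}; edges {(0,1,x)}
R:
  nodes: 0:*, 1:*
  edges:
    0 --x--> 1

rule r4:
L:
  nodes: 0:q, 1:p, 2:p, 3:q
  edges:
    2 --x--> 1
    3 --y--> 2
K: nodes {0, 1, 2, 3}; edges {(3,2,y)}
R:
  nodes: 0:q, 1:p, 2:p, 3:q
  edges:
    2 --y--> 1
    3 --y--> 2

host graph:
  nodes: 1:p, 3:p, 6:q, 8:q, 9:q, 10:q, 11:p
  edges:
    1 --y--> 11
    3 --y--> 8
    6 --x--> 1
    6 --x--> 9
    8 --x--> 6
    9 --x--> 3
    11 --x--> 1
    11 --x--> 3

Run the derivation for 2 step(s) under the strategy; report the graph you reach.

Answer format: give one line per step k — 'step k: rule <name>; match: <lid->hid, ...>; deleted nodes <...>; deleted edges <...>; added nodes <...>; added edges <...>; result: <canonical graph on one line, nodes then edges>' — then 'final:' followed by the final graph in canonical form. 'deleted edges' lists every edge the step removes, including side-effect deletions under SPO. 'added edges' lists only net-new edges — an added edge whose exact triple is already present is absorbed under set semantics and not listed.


step 1: rule r1; match: 0->8, 1->3; deleted nodes (none); deleted edges (none); added nodes 12, 13; added edges (3,13,y); (12,13,x); (13,12,x); result: nodes: 1:p, 3:p, 6:q, 8:q, 9:q, 10:q, 11:p, 12:p, 13:q edges: (1,11,y); (3,8,y); (3,13,y); (6,1,x); (6,9,x); (8,6,x); (9,3,x); (11,1,x); (11,3,x); (12,13,x); (13,12,x)
step 2: rule r1; match: 0->8, 1->3; deleted nodes (none); deleted edges (none); added nodes 14, 15; added edges (3,15,y); (14,15,x); (15,14,x); result: nodes: 1:p, 3:p, 6:q, 8:q, 9:q, 10:q, 11:p, 12:p, 13:q, 14:p, 15:q edges: (1,11,y); (3,8,y); (3,13,y); (3,15,y); (6,1,x); (6,9,x); (8,6,x); (9,3,x); (11,1,x); (11,3,x); (12,13,x); (13,12,x); (14,15,x); (15,14,x)
final:
nodes: 1:p, 3:p, 6:q, 8:q, 9:q, 10:q, 11:p, 12:p, 13:q, 14:p, 15:q
edges: (1,11,y); (3,8,y); (3,13,y); (3,15,y); (6,1,x); (6,9,x); (8,6,x); (9,3,x); (11,1,x); (11,3,x); (12,13,x); (13,12,x); (14,15,x); (15,14,x)


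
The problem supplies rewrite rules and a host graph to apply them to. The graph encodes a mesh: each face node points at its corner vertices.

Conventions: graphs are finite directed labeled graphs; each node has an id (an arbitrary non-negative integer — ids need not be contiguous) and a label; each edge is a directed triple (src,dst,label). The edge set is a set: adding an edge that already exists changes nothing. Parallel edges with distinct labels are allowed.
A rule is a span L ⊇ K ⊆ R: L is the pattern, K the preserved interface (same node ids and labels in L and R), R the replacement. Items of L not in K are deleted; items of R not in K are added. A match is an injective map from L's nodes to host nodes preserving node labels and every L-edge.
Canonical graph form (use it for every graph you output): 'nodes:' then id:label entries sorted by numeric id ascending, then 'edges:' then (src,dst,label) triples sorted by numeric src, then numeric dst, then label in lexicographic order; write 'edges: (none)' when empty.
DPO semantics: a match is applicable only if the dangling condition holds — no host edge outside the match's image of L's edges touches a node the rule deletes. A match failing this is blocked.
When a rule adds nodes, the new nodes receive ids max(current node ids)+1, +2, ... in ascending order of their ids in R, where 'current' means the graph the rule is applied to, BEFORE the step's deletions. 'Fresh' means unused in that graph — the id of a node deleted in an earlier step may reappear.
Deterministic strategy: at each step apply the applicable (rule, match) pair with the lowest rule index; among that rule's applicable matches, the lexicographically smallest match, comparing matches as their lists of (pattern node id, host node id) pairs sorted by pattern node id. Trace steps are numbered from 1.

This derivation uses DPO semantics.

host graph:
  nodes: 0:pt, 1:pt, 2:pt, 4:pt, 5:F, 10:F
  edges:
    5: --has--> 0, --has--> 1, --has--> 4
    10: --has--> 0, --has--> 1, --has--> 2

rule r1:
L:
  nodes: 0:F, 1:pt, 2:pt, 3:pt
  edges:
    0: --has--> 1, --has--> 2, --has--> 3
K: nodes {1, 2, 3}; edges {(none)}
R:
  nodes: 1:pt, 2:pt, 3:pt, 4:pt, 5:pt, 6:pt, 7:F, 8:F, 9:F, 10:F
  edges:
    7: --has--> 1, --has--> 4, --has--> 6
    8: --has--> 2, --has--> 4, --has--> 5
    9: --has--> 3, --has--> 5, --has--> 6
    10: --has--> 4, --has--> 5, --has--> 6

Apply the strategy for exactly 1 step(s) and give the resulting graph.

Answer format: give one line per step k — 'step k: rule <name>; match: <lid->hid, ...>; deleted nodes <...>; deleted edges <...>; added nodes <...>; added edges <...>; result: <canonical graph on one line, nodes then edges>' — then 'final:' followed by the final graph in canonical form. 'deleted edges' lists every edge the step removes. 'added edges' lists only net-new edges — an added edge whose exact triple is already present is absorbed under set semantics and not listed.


step 1: rule r1; match: 0->5, 1->0, 2->1, 3->4; deleted nodes 5; deleted edges (5,0,has); (5,1,has); (5,4,has); added nodes 11, 12, 13, 14, 15, 16, 17; added edges (14,0,has); (14,11,has); (14,13,has); (15,1,has); (15,11,has); (15,12,has); (16,4,has); (16,12,has); (16,13,has); (17,11,has); (17,12,has); (17,13,has); result: nodes: 0:pt, 1:pt, 2:pt, 4:pt, 10:F, 11:pt, 12:pt, 13:pt, 14:F, 15:F, 16:F, 17:F edges: (10,0,has); (10,1,has); (10,2,has); (14,0,has); (14,11,has); (14,13,has); (15,1,has); (15,11,has); (15,12,has); (16,4,has); (16,12,has); (16,13,has); (17,11,has); (17,12,has); (17,13,has)
final:
nodes: 0:pt, 1:pt, 2:pt, 4:pt, 10:F, 11:pt, 12:pt, 13:pt, 14:F, 15:F, 16:F, 17:F
edges: (10,0,has); (10,1,has); (10,2,has); (14,0,has); (14,11,has); (14,13,has); (15,1,has); (15,11,has); (15,12,has); (16,4,has); (16,12,has); (16,13,has); (17,11,has); (17,12,has); (17,13,has)


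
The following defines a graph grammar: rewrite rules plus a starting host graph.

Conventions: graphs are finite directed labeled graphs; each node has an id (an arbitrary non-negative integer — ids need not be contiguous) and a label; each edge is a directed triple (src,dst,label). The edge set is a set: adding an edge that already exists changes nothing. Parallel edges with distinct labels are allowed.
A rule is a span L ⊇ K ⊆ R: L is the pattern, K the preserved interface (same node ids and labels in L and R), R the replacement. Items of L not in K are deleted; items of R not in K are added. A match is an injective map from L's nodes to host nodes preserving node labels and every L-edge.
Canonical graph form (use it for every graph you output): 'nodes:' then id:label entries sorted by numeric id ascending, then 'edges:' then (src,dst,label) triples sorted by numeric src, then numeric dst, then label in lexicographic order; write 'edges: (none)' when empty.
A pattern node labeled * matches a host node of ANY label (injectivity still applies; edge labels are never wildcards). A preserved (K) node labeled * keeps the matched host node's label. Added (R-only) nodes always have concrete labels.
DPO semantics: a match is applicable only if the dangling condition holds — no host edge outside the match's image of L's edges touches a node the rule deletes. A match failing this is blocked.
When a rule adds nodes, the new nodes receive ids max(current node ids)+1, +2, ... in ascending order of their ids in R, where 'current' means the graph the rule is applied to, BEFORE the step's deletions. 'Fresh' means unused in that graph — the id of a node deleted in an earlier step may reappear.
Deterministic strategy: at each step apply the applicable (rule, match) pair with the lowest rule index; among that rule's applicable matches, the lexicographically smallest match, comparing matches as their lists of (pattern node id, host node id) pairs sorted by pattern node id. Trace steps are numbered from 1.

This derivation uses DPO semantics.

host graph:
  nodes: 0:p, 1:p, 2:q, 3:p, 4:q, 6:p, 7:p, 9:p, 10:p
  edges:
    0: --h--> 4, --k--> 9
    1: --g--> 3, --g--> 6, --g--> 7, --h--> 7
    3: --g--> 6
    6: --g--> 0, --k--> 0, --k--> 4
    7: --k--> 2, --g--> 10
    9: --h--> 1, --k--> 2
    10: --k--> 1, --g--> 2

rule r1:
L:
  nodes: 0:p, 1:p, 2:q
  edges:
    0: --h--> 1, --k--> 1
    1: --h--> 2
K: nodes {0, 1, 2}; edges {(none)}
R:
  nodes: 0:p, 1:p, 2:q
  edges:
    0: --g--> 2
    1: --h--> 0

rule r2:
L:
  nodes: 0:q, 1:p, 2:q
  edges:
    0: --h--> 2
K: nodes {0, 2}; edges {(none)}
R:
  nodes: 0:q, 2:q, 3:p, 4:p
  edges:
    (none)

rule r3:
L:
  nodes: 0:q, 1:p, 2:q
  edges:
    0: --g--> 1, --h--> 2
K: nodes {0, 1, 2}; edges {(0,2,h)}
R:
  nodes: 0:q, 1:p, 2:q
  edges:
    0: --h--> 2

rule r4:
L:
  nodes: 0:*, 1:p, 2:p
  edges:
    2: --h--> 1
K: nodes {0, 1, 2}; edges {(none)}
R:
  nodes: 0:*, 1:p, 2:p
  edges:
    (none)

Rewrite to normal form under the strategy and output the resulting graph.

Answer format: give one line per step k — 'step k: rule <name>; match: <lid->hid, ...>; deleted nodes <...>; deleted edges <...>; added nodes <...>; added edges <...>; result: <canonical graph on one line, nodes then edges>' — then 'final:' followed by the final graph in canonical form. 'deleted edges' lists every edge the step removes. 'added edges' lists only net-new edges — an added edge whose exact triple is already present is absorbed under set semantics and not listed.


step 1: rule r4; match: 0->0, 1->1, 2->9; deleted nodes (none); deleted edges (9,1,h); added nodes (none); added edges (none); result: nodes: 0:p, 1:p, 2:q, 3:p, 4:q, 6:p, 7:p, 9:p, 10:p edges: (0,4,h); (0,9,k); (1,3,g); (1,6,g); (1,7,g); (1,7,h); (3,6,g); (6,0,g); (6,0,k); (6,4,k); (7,2,k); (7,10,g); (9,2,k); (10,1,k); (10,2,g)
step 2: rule r4; match: 0->0, 1->7, 2->1; deleted nodes (none); deleted edges (1,7,h); added nodes (none); added edges (none); result: nodes: 0:p, 1:p, 2:q, 3:p, 4:q, 6:p, 7:p, 9:p, 10:p edges: (0,4,h); (0,9,k); (1,3,g); (1,6,g); (1,7,g); (3,6,g); (6,0,g); (6,0,k); (6,4,k); (7,2,k); (7,10,g); (9,2,k); (10,1,k); (10,2,g)
final:
nodes: 0:p, 1:p, 2:q, 3:p, 4:q, 6:p, 7:p, 9:p, 10:p
edges: (0,4,h); (0,9,k); (1,3,g); (1,6,g); (1,7,g); (3,6,g); (6,0,g); (6,0,k); (6,4,k); (7,2,k); (7,10,g); (9,2,k); (10,1,k); (10,2,g)
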